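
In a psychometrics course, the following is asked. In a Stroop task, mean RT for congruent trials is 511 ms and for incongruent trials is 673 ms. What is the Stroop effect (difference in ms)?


Stroop effect = RT(incongruent) - RT(congruent)
= 673 - 511
= 162 ms


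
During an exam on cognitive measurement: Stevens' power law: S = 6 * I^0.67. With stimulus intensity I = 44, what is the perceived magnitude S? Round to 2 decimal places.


S = 6 * 44^0.67
44^0.67 = 12.6216
S = 6 * 12.6216
= 75.73


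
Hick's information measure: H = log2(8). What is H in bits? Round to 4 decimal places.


H = log2(n)
H = log2(8)
= 3.0000


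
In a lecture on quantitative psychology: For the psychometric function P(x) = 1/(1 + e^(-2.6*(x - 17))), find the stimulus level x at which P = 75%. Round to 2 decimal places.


At P = 0.75: 0.75 = 1/(1 + e^(-k*(x-x0)))
Solving: e^(-k*(x-x0)) = 1/3
x = x0 + ln(3)/k
ln(3) = 1.0986
x = 17 + 1.0986/2.6
= 17 + 0.4225
= 17.42


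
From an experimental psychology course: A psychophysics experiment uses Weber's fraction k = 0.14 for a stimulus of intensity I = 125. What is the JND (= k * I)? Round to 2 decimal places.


JND = k * I
JND = 0.14 * 125
= 17.50


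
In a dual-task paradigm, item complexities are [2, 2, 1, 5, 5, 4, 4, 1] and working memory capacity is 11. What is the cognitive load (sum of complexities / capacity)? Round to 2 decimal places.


Total complexity = 2 + 2 + 1 + 5 + 5 + 4 + 4 + 1 = 24
Load = total / capacity = 24 / 11
= 2.18


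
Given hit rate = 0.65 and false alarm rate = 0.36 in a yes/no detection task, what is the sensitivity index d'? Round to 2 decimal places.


d' = z(HR) - z(FAR)
z(0.65) = 0.3853
z(0.36) = -0.3585
d' = 0.3853 - -0.3585
= 0.74


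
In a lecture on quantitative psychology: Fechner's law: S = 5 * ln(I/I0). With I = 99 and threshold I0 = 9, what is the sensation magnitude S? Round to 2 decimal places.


S = 5 * ln(99/9)
I/I0 = 11.0
ln(11.0) = 2.3979
S = 5 * 2.3979
= 11.99


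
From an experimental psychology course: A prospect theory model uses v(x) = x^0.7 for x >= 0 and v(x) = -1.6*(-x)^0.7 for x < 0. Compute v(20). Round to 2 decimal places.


Since x = 20 >= 0, use v(x) = x^0.7
20^0.7 = 8.1418
v(20) = 8.14


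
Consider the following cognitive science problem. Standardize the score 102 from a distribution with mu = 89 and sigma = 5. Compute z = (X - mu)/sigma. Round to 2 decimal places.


z = (X - mu) / sigma
= (102 - 89) / 5
= 13 / 5
= 2.60


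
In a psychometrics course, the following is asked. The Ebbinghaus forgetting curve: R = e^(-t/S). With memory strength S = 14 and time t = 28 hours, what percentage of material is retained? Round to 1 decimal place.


R = e^(-t/S)
-t/S = -28/14 = -2.0
R = e^(-2.0) = 0.135335
Percentage = 0.135335 * 100
= 13.5


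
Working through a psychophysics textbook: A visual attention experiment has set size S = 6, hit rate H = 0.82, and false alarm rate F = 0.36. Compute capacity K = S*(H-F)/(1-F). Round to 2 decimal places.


K = S * (H - F) / (1 - F)
H - F = 0.46
1 - F = 0.64
K = 6 * 0.46 / 0.64
= 4.31


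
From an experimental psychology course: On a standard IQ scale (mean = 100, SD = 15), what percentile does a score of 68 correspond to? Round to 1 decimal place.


z = (IQ - mean) / SD
z = (68 - 100) / 15 = -2.1333
Percentile = Phi(-2.1333) * 100
Phi(-2.1333) = 0.01645
= 1.6


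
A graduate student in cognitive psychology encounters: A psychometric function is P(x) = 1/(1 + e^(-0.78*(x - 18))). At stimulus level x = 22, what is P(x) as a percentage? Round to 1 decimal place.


P(x) = 1/(1 + e^(-0.78*(22 - 18)))
Exponent = -0.78 * 4 = -3.12
e^(-3.12) = 0.044157
P = 1/(1 + 0.044157) = 0.95771
Percentage = 95.8


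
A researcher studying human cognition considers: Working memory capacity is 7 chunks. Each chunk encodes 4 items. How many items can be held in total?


Total items = chunks * items_per_chunk
= 7 * 4
= 28


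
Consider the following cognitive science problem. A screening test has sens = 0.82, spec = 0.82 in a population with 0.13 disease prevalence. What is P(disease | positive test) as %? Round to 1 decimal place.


PPV = (sens * prev) / (sens * prev + (1-spec) * (1-prev))
Numerator = 0.82 * 0.13 = 0.1066
P(positive and no disease) = (1 - spec) * (1 - prev) = (1 - 0.82) * (1 - 0.13) = 0.1566
Denominator = 0.1066 + 0.1566 = 0.2632
PPV = 0.1066 / 0.2632 = 0.405015
As percentage = 40.5


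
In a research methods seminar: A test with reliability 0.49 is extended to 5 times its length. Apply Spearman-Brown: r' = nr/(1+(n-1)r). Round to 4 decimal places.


r_new = n*r / (1 + (n-1)*r)
Numerator = 5 * 0.49 = 2.45
Denominator = 1 + 4 * 0.49 = 2.96
r_new = 2.45 / 2.96
= 0.8277


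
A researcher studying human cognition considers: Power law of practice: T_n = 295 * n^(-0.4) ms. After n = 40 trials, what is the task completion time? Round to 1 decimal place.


T_n = 295 * 40^(-0.4)
40^(-0.4) = 0.228653
T_n = 295 * 0.228653
= 67.5 ms


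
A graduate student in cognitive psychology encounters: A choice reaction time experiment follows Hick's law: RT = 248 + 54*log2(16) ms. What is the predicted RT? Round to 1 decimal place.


RT = 248 + 54 * log2(16)
log2(16) = 4.0
RT = 248 + 54 * 4.0
= 248 + 216.0
= 464.0 ms


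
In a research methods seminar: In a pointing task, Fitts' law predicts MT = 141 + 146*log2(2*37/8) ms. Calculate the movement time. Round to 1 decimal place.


MT = 141 + 146 * log2(2*37/8)
2D/W = 9.25
log2(9.25) = 3.2095
MT = 141 + 146 * 3.2095
= 609.6 ms


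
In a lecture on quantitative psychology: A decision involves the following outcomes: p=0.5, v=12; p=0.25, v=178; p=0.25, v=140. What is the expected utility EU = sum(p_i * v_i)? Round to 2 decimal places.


EU = sum(p_i * v_i)
0.5 * 12 = 6.0
0.25 * 178 = 44.5
0.25 * 140 = 35.0
EU = 6.0 + 44.5 + 35.0
= 85.50


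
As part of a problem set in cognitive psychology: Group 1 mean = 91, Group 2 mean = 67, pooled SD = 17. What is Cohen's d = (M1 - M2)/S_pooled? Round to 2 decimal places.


Cohen's d = (M1 - M2) / S_pooled
= (91 - 67) / 17
= 24 / 17
= 1.41


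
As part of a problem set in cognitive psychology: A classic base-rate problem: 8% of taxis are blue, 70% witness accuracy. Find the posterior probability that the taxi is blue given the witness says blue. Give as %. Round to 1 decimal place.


P(blue | says blue) = P(says blue | blue)*P(blue) / [P(says blue | blue)*P(blue) + P(says blue | not blue)*P(not blue)]
Numerator = 0.7 * 0.08 = 0.056
False identification = 0.3 * 0.92 = 0.276
P = 0.056 / (0.056 + 0.276)
= 0.056 / 0.332
As percentage = 16.9


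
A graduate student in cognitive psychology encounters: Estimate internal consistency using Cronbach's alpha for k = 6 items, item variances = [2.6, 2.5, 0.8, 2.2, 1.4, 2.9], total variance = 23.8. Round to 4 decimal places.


alpha = (k/(k-1)) * (1 - sum(s_i^2)/s_total^2)
sum(item variances) = 12.4
k/(k-1) = 6/5 = 1.2
1 - 12.4/23.8 = 1 - 0.521008 = 0.478992
alpha = 1.2 * 0.478992
= 0.5748


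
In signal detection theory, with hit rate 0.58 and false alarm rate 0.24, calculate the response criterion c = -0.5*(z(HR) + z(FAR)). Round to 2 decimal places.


c = -0.5 * (z(HR) + z(FAR))
z(0.58) = 0.2019
z(0.24) = -0.7063
c = -0.5 * (0.2019 + -0.7063)
= -0.5 * -0.5044
= 0.25


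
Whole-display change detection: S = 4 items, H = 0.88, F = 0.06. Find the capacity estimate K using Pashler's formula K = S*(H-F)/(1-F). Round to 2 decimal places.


K = S * (H - F) / (1 - F)
H - F = 0.82
1 - F = 0.94
K = 4 * 0.82 / 0.94
= 3.49


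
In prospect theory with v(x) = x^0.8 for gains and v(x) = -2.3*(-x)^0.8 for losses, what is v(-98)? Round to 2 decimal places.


Since x = -98 < 0, use v(x) = -lambda*(-x)^alpha
(-x) = 98
98^0.8 = 39.1725
v(-98) = -2.3 * 39.1725
= -90.10


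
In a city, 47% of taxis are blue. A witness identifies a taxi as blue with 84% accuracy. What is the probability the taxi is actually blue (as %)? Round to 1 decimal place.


P(blue | says blue) = P(says blue | blue)*P(blue) / [P(says blue | blue)*P(blue) + P(says blue | not blue)*P(not blue)]
Numerator = 0.84 * 0.47 = 0.3948
False identification = 0.16 * 0.53 = 0.0848
P = 0.3948 / (0.3948 + 0.0848)
= 0.3948 / 0.4796
As percentage = 82.3


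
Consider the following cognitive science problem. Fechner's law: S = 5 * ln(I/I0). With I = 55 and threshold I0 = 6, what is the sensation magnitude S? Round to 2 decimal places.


S = 5 * ln(55/6)
I/I0 = 9.166667
ln(9.166667) = 2.2156
S = 5 * 2.2156
= 11.08


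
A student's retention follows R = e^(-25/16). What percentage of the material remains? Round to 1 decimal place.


R = e^(-t/S)
-t/S = -25/16 = -1.5625
R = e^(-1.5625) = 0.209611
Percentage = 0.209611 * 100
= 21.0


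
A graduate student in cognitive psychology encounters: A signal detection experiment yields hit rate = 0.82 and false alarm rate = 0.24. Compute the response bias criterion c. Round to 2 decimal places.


c = -0.5 * (z(HR) + z(FAR))
z(0.82) = 0.9154
z(0.24) = -0.7063
c = -0.5 * (0.9154 + -0.7063)
= -0.5 * 0.2091
= -0.10


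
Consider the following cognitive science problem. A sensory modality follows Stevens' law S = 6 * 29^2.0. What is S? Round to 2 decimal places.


S = 6 * 29^2.0
29^2.0 = 841.0
S = 6 * 841.0
= 5046.00


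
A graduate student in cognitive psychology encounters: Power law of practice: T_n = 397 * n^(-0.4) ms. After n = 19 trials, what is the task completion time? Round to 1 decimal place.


T_n = 397 * 19^(-0.4)
19^(-0.4) = 0.307963
T_n = 397 * 0.307963
= 122.3 ms


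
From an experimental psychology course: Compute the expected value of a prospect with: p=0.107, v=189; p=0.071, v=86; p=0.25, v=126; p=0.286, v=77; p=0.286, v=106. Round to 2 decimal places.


EU = sum(p_i * v_i)
0.107 * 189 = 20.223
0.071 * 86 = 6.106
0.25 * 126 = 31.5
0.286 * 77 = 22.022
0.286 * 106 = 30.316
EU = 20.223 + 6.106 + 31.5 + 22.022 + 30.316
= 110.17


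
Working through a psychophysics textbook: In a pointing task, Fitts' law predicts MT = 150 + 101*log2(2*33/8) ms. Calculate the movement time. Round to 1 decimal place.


MT = 150 + 101 * log2(2*33/8)
2D/W = 8.25
log2(8.25) = 3.0444
MT = 150 + 101 * 3.0444
= 457.5 ms


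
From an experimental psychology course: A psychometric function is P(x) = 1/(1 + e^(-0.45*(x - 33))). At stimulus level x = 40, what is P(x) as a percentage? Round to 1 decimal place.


P(x) = 1/(1 + e^(-0.45*(40 - 33)))
Exponent = -0.45 * 7 = -3.15
e^(-3.15) = 0.042852
P = 1/(1 + 0.042852) = 0.958909
Percentage = 95.9


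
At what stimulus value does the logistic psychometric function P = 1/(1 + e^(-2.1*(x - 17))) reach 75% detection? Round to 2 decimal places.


At P = 0.75: 0.75 = 1/(1 + e^(-k*(x-x0)))
Solving: e^(-k*(x-x0)) = 1/3
x = x0 + ln(3)/k
ln(3) = 1.0986
x = 17 + 1.0986/2.1
= 17 + 0.5231
= 17.52


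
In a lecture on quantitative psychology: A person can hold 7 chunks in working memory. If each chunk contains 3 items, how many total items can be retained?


Total items = chunks * items_per_chunk
= 7 * 3
= 21


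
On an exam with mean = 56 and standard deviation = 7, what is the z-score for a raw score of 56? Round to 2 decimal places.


z = (X - mu) / sigma
= (56 - 56) / 7
= 0 / 7
= 0.00


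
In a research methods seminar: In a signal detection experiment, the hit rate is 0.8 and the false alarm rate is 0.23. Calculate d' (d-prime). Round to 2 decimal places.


d' = z(HR) - z(FAR)
z(0.8) = 0.8416
z(0.23) = -0.7388
d' = 0.8416 - -0.7388
= 1.58


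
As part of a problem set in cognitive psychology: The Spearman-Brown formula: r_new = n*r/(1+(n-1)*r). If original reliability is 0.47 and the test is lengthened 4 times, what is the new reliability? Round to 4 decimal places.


r_new = n*r / (1 + (n-1)*r)
Numerator = 4 * 0.47 = 1.88
Denominator = 1 + 3 * 0.47 = 2.41
r_new = 1.88 / 2.41
= 0.7801


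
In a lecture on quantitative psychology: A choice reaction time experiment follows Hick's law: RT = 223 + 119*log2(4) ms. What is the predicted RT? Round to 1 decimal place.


RT = 223 + 119 * log2(4)
log2(4) = 2.0
RT = 223 + 119 * 2.0
= 223 + 238.0
= 461.0 ms


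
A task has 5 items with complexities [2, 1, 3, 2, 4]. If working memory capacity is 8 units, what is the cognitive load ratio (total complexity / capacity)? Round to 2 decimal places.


Total complexity = 2 + 1 + 3 + 2 + 4 = 12
Load = total / capacity = 12 / 8
= 1.50


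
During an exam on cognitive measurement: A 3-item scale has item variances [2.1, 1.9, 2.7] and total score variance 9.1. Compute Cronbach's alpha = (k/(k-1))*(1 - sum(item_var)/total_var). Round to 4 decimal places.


alpha = (k/(k-1)) * (1 - sum(s_i^2)/s_total^2)
sum(item variances) = 6.7
k/(k-1) = 3/2 = 1.5
1 - 6.7/9.1 = 1 - 0.736264 = 0.263736
alpha = 1.5 * 0.263736
= 0.3956


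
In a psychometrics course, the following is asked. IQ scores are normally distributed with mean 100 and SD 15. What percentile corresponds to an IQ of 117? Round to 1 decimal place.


z = (IQ - mean) / SD
z = (117 - 100) / 15 = 1.1333
Percentile = Phi(1.1333) * 100
Phi(1.1333) = 0.871456
= 87.1


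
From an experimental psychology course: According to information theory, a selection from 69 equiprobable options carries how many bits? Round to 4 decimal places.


H = log2(n)
H = log2(69)
= 6.1085


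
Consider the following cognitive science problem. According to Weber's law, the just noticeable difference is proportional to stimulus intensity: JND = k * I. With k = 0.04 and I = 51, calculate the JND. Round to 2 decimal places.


JND = k * I
JND = 0.04 * 51
= 2.04


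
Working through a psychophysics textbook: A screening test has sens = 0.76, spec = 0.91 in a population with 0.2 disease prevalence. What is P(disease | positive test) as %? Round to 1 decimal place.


PPV = (sens * prev) / (sens * prev + (1-spec) * (1-prev))
Numerator = 0.76 * 0.2 = 0.152
P(positive and no disease) = (1 - spec) * (1 - prev) = (1 - 0.91) * (1 - 0.2) = 0.072
Denominator = 0.152 + 0.072 = 0.224
PPV = 0.152 / 0.224 = 0.678571
As percentage = 67.9


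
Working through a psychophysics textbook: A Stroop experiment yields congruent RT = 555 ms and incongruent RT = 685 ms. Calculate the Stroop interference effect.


Stroop effect = RT(incongruent) - RT(congruent)
= 685 - 555
= 130 ms


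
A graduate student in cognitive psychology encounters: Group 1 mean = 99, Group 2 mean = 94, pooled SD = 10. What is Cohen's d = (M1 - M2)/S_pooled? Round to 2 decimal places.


Cohen's d = (M1 - M2) / S_pooled
= (99 - 94) / 10
= 5 / 10
= 0.50


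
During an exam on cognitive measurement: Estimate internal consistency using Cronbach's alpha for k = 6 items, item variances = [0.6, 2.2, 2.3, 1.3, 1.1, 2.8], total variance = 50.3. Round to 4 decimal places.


alpha = (k/(k-1)) * (1 - sum(s_i^2)/s_total^2)
sum(item variances) = 10.3
k/(k-1) = 6/5 = 1.2
1 - 10.3/50.3 = 1 - 0.204771 = 0.795229
alpha = 1.2 * 0.795229
= 0.9543


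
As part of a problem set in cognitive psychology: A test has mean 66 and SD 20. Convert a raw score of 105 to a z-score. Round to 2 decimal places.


z = (X - mu) / sigma
= (105 - 66) / 20
= 39 / 20
= 1.95


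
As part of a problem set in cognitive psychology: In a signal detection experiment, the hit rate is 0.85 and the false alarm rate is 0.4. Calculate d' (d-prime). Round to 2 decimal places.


d' = z(HR) - z(FAR)
z(0.85) = 1.0364
z(0.4) = -0.2533
d' = 1.0364 - -0.2533
= 1.29


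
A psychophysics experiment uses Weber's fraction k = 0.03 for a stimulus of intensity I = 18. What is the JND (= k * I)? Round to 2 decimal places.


JND = k * I
JND = 0.03 * 18
= 0.54


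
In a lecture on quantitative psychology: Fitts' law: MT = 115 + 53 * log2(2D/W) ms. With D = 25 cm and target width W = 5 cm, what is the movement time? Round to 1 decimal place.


MT = 115 + 53 * log2(2*25/5)
2D/W = 10.0
log2(10.0) = 3.3219
MT = 115 + 53 * 3.3219
= 291.1 ms


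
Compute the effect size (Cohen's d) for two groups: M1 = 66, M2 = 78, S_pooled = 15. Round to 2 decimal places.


Cohen's d = (M1 - M2) / S_pooled
= (66 - 78) / 15
= -12 / 15
= -0.80


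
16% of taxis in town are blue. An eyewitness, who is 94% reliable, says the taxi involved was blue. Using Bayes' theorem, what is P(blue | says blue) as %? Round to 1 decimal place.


P(blue | says blue) = P(says blue | blue)*P(blue) / [P(says blue | blue)*P(blue) + P(says blue | not blue)*P(not blue)]
Numerator = 0.94 * 0.16 = 0.1504
False identification = 0.06 * 0.84 = 0.0504
P = 0.1504 / (0.1504 + 0.0504)
= 0.1504 / 0.2008
As percentage = 74.9


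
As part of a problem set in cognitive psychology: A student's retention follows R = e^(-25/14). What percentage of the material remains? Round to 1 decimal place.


R = e^(-t/S)
-t/S = -25/14 = -1.785714
R = e^(-1.785714) = 0.167677
Percentage = 0.167677 * 100
= 16.8


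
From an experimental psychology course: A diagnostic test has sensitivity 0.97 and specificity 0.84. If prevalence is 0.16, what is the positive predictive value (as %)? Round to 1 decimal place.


PPV = (sens * prev) / (sens * prev + (1-spec) * (1-prev))
Numerator = 0.97 * 0.16 = 0.1552
P(positive and no disease) = (1 - spec) * (1 - prev) = (1 - 0.84) * (1 - 0.16) = 0.1344
Denominator = 0.1552 + 0.1344 = 0.2896
PPV = 0.1552 / 0.2896 = 0.535912
As percentage = 53.6


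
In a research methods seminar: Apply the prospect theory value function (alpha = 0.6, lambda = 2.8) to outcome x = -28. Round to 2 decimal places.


Since x = -28 < 0, use v(x) = -lambda*(-x)^alpha
(-x) = 28
28^0.6 = 7.3841
v(-28) = -2.8 * 7.3841
= -20.68


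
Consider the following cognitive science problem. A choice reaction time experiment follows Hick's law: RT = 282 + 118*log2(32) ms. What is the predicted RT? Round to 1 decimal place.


RT = 282 + 118 * log2(32)
log2(32) = 5.0
RT = 282 + 118 * 5.0
= 282 + 590.0
= 872.0 ms


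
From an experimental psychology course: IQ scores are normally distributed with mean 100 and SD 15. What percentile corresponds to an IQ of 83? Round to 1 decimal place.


z = (IQ - mean) / SD
z = (83 - 100) / 15 = -1.1333
Percentile = Phi(-1.1333) * 100
Phi(-1.1333) = 0.128544
= 12.9


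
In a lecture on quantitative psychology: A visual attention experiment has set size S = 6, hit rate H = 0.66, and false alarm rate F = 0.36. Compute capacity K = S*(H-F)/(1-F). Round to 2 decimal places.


K = S * (H - F) / (1 - F)
H - F = 0.3
1 - F = 0.64
K = 6 * 0.3 / 0.64
= 2.81


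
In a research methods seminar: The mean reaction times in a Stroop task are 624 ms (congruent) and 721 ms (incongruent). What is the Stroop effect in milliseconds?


Stroop effect = RT(incongruent) - RT(congruent)
= 721 - 624
= 97 ms


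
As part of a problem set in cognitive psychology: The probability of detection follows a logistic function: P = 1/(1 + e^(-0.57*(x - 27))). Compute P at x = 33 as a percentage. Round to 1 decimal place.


P(x) = 1/(1 + e^(-0.57*(33 - 27)))
Exponent = -0.57 * 6 = -3.42
e^(-3.42) = 0.032712
P = 1/(1 + 0.032712) = 0.968324
Percentage = 96.8


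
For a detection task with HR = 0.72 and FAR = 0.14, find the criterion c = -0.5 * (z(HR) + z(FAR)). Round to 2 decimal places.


c = -0.5 * (z(HR) + z(FAR))
z(0.72) = 0.5828
z(0.14) = -1.0803
c = -0.5 * (0.5828 + -1.0803)
= -0.5 * -0.4975
= 0.25


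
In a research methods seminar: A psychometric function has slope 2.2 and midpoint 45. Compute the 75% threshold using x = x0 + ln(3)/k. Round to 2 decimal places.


At P = 0.75: 0.75 = 1/(1 + e^(-k*(x-x0)))
Solving: e^(-k*(x-x0)) = 1/3
x = x0 + ln(3)/k
ln(3) = 1.0986
x = 45 + 1.0986/2.2
= 45 + 0.4994
= 45.50


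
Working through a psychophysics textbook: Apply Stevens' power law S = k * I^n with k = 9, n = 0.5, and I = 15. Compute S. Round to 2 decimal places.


S = 9 * 15^0.5
15^0.5 = 3.873
S = 9 * 3.873
= 34.86


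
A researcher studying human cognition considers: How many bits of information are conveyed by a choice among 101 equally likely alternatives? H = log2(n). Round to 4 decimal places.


H = log2(n)
H = log2(101)
= 6.6582


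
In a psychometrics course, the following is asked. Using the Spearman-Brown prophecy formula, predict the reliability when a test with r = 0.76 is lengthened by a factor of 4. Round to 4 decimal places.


r_new = n*r / (1 + (n-1)*r)
Numerator = 4 * 0.76 = 3.04
Denominator = 1 + 3 * 0.76 = 3.28
r_new = 3.04 / 3.28
= 0.9268


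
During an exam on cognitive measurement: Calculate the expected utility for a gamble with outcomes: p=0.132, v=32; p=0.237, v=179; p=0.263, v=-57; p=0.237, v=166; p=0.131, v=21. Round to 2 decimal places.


EU = sum(p_i * v_i)
0.132 * 32 = 4.224
0.237 * 179 = 42.423
0.263 * -57 = -14.991
0.237 * 166 = 39.342
0.131 * 21 = 2.751
EU = 4.224 + 42.423 + -14.991 + 39.342 + 2.751
= 73.75


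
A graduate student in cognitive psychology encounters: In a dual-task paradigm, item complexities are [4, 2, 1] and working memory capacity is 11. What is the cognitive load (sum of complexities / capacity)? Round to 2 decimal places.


Total complexity = 4 + 2 + 1 = 7
Load = total / capacity = 7 / 11
= 0.64


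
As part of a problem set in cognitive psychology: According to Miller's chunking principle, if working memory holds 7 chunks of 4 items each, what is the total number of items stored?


Total items = chunks * items_per_chunk
= 7 * 4
= 28


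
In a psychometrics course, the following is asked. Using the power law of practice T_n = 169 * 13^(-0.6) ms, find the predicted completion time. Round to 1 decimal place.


T_n = 169 * 13^(-0.6)
13^(-0.6) = 0.214602
T_n = 169 * 0.214602
= 36.3 ms


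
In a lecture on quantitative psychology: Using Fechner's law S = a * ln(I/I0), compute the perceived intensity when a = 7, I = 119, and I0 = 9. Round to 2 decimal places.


S = 7 * ln(119/9)
I/I0 = 13.222222
ln(13.222222) = 2.5819
S = 7 * 2.5819
= 18.07


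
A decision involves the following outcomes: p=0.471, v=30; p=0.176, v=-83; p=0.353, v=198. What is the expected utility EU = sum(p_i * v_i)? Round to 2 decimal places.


EU = sum(p_i * v_i)
0.471 * 30 = 14.13
0.176 * -83 = -14.608
0.353 * 198 = 69.894
EU = 14.13 + -14.608 + 69.894
= 69.42


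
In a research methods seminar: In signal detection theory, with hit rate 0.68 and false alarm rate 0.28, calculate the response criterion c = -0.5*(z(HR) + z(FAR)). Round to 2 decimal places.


c = -0.5 * (z(HR) + z(FAR))
z(0.68) = 0.4677
z(0.28) = -0.5828
c = -0.5 * (0.4677 + -0.5828)
= -0.5 * -0.1151
= 0.06


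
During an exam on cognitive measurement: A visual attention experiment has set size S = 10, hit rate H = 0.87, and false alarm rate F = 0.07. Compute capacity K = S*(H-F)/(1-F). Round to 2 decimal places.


K = S * (H - F) / (1 - F)
H - F = 0.8
1 - F = 0.93
K = 10 * 0.8 / 0.93
= 8.60


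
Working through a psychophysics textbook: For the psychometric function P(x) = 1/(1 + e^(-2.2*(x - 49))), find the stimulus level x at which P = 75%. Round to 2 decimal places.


At P = 0.75: 0.75 = 1/(1 + e^(-k*(x-x0)))
Solving: e^(-k*(x-x0)) = 1/3
x = x0 + ln(3)/k
ln(3) = 1.0986
x = 49 + 1.0986/2.2
= 49 + 0.4994
= 49.50


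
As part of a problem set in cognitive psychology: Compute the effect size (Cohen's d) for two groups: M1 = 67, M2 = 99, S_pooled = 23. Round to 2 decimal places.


Cohen's d = (M1 - M2) / S_pooled
= (67 - 99) / 23
= -32 / 23
= -1.39


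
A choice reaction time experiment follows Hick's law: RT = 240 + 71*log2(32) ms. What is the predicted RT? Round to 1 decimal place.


RT = 240 + 71 * log2(32)
log2(32) = 5.0
RT = 240 + 71 * 5.0
= 240 + 355.0
= 595.0 ms


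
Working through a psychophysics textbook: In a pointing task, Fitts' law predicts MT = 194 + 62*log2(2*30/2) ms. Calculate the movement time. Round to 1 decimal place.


MT = 194 + 62 * log2(2*30/2)
2D/W = 30.0
log2(30.0) = 4.9069
MT = 194 + 62 * 4.9069
= 498.2 ms


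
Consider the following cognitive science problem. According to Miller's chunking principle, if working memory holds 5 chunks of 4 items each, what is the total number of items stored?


Total items = chunks * items_per_chunk
= 5 * 4
= 20


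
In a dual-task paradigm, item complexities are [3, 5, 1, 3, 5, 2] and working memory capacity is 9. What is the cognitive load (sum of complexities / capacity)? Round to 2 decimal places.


Total complexity = 3 + 5 + 1 + 3 + 5 + 2 = 19
Load = total / capacity = 19 / 9
= 2.11


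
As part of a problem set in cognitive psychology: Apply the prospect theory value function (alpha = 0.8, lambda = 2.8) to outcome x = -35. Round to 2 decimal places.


Since x = -35 < 0, use v(x) = -lambda*(-x)^alpha
(-x) = 35
35^0.8 = 17.1892
v(-35) = -2.8 * 17.1892
= -48.13


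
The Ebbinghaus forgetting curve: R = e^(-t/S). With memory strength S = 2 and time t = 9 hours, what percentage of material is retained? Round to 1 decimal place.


R = e^(-t/S)
-t/S = -9/2 = -4.5
R = e^(-4.5) = 0.011109
Percentage = 0.011109 * 100
= 1.1


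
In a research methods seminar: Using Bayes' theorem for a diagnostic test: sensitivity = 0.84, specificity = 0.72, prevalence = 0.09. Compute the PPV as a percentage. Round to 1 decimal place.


PPV = (sens * prev) / (sens * prev + (1-spec) * (1-prev))
Numerator = 0.84 * 0.09 = 0.0756
P(positive and no disease) = (1 - spec) * (1 - prev) = (1 - 0.72) * (1 - 0.09) = 0.2548
Denominator = 0.0756 + 0.2548 = 0.3304
PPV = 0.0756 / 0.3304 = 0.228814
As percentage = 22.9


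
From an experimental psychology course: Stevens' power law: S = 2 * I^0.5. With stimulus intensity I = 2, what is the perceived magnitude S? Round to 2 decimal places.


S = 2 * 2^0.5
2^0.5 = 1.4142
S = 2 * 1.4142
= 2.83


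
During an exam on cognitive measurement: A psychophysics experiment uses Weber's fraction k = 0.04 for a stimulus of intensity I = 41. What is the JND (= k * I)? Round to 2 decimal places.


JND = k * I
JND = 0.04 * 41
= 1.64


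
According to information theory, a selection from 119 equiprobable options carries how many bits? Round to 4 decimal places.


H = log2(n)
H = log2(119)
= 6.8948


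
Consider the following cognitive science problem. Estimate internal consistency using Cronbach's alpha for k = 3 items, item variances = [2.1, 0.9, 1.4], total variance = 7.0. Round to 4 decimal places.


alpha = (k/(k-1)) * (1 - sum(s_i^2)/s_total^2)
sum(item variances) = 4.4
k/(k-1) = 3/2 = 1.5
1 - 4.4/7.0 = 1 - 0.628571 = 0.371429
alpha = 1.5 * 0.371429
= 0.5571


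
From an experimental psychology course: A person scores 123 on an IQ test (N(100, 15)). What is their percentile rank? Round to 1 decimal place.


z = (IQ - mean) / SD
z = (123 - 100) / 15 = 1.5333
Percentile = Phi(1.5333) * 100
Phi(1.5333) = 0.937399
= 93.7


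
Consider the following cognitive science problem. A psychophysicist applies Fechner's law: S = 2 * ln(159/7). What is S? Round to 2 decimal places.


S = 2 * ln(159/7)
I/I0 = 22.714286
ln(22.714286) = 3.123
S = 2 * 3.123
= 6.25


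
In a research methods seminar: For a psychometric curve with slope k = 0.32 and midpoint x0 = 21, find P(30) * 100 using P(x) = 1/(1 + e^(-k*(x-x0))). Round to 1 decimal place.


P(x) = 1/(1 + e^(-0.32*(30 - 21)))
Exponent = -0.32 * 9 = -2.88
e^(-2.88) = 0.056135
P = 1/(1 + 0.056135) = 0.946849
Percentage = 94.7


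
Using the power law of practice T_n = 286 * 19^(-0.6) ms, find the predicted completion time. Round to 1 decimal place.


T_n = 286 * 19^(-0.6)
19^(-0.6) = 0.170902
T_n = 286 * 0.170902
= 48.9 ms


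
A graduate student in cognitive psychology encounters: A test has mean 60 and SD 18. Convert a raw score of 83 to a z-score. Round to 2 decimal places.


z = (X - mu) / sigma
= (83 - 60) / 18
= 23 / 18
= 1.28


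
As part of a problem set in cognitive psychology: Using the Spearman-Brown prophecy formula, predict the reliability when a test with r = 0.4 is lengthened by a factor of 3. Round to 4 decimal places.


r_new = n*r / (1 + (n-1)*r)
Numerator = 3 * 0.4 = 1.2
Denominator = 1 + 2 * 0.4 = 1.8
r_new = 1.2 / 1.8
= 0.6667


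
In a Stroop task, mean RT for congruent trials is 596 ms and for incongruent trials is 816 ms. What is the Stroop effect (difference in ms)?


Stroop effect = RT(incongruent) - RT(congruent)
= 816 - 596
= 220 ms


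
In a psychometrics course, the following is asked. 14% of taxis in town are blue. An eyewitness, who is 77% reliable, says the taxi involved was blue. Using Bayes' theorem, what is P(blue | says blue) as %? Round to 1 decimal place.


P(blue | says blue) = P(says blue | blue)*P(blue) / [P(says blue | blue)*P(blue) + P(says blue | not blue)*P(not blue)]
Numerator = 0.77 * 0.14 = 0.1078
False identification = 0.23 * 0.86 = 0.1978
P = 0.1078 / (0.1078 + 0.1978)
= 0.1078 / 0.3056
As percentage = 35.3


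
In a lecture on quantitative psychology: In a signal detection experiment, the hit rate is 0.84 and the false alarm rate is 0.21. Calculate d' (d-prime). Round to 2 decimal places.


d' = z(HR) - z(FAR)
z(0.84) = 0.9945
z(0.21) = -0.8064
d' = 0.9945 - -0.8064
= 1.80


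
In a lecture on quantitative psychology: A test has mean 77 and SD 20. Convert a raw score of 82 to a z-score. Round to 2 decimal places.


z = (X - mu) / sigma
= (82 - 77) / 20
= 5 / 20
= 0.25


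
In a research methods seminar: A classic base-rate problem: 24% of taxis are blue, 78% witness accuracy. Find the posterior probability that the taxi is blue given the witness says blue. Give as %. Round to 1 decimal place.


P(blue | says blue) = P(says blue | blue)*P(blue) / [P(says blue | blue)*P(blue) + P(says blue | not blue)*P(not blue)]
Numerator = 0.78 * 0.24 = 0.1872
False identification = 0.22 * 0.76 = 0.1672
P = 0.1872 / (0.1872 + 0.1672)
= 0.1872 / 0.3544
As percentage = 52.8


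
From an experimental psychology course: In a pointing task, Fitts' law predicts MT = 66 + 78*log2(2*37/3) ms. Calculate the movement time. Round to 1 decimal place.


MT = 66 + 78 * log2(2*37/3)
2D/W = 24.666667
log2(24.666667) = 4.6245
MT = 66 + 78 * 4.6245
= 426.7 ms


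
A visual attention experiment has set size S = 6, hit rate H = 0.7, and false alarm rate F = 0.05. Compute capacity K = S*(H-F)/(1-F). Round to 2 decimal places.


K = S * (H - F) / (1 - F)
H - F = 0.65
1 - F = 0.95
K = 6 * 0.65 / 0.95
= 4.11


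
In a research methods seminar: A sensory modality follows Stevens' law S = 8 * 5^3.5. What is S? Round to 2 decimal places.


S = 8 * 5^3.5
5^3.5 = 279.5085
S = 8 * 279.5085
= 2236.07


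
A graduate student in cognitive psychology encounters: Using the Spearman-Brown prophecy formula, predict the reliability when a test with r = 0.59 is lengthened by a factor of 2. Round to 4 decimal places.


r_new = n*r / (1 + (n-1)*r)
Numerator = 2 * 0.59 = 1.18
Denominator = 1 + 1 * 0.59 = 1.59
r_new = 1.18 / 1.59
= 0.7421


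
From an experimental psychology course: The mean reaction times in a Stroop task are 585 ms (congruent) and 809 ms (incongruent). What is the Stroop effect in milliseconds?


Stroop effect = RT(incongruent) - RT(congruent)
= 809 - 585
= 224 ms


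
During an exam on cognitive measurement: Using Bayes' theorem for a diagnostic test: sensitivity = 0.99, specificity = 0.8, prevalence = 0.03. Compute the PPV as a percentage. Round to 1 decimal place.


PPV = (sens * prev) / (sens * prev + (1-spec) * (1-prev))
Numerator = 0.99 * 0.03 = 0.0297
P(positive and no disease) = (1 - spec) * (1 - prev) = (1 - 0.8) * (1 - 0.03) = 0.194
Denominator = 0.0297 + 0.194 = 0.2237
PPV = 0.0297 / 0.2237 = 0.132767
As percentage = 13.3


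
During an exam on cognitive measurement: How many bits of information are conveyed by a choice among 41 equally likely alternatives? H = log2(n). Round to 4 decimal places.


H = log2(n)
H = log2(41)
= 5.3576


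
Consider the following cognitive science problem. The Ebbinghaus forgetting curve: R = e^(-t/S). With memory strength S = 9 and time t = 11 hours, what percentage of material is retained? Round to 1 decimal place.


R = e^(-t/S)
-t/S = -11/9 = -1.222222
R = e^(-1.222222) = 0.294575
Percentage = 0.294575 * 100
= 29.5


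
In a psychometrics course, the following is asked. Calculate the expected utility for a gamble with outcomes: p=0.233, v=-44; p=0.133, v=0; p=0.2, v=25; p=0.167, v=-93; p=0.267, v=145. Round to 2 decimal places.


EU = sum(p_i * v_i)
0.233 * -44 = -10.252
0.133 * 0 = 0.0
0.2 * 25 = 5.0
0.167 * -93 = -15.531
0.267 * 145 = 38.715
EU = -10.252 + 0.0 + 5.0 + -15.531 + 38.715
= 17.93


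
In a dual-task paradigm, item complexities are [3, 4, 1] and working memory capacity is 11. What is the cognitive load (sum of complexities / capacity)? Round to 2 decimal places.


Total complexity = 3 + 4 + 1 = 8
Load = total / capacity = 8 / 11
= 0.73


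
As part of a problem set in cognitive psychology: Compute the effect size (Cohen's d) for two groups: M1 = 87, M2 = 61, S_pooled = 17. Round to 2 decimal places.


Cohen's d = (M1 - M2) / S_pooled
= (87 - 61) / 17
= 26 / 17
= 1.53


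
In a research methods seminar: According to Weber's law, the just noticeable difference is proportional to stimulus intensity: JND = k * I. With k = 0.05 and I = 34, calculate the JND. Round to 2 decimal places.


JND = k * I
JND = 0.05 * 34
= 1.70


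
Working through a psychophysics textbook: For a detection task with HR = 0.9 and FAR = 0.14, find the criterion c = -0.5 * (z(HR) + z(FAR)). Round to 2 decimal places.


c = -0.5 * (z(HR) + z(FAR))
z(0.9) = 1.2816
z(0.14) = -1.0803
c = -0.5 * (1.2816 + -1.0803)
= -0.5 * 0.2013
= -0.10


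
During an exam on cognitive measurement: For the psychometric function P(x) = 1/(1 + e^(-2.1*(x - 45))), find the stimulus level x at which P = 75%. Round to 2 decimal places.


At P = 0.75: 0.75 = 1/(1 + e^(-k*(x-x0)))
Solving: e^(-k*(x-x0)) = 1/3
x = x0 + ln(3)/k
ln(3) = 1.0986
x = 45 + 1.0986/2.1
= 45 + 0.5231
= 45.52


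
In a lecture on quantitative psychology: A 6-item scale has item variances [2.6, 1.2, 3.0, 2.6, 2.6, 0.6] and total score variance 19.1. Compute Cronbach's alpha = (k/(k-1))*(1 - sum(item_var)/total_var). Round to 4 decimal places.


alpha = (k/(k-1)) * (1 - sum(s_i^2)/s_total^2)
sum(item variances) = 12.6
k/(k-1) = 6/5 = 1.2
1 - 12.6/19.1 = 1 - 0.659686 = 0.340314
alpha = 1.2 * 0.340314
= 0.4084


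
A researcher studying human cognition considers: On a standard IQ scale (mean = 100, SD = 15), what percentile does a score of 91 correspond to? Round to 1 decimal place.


z = (IQ - mean) / SD
z = (91 - 100) / 15 = -0.6
Percentile = Phi(-0.6) * 100
Phi(-0.6) = 0.274253
= 27.4


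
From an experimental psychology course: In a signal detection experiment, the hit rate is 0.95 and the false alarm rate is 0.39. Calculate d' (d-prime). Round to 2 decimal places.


d' = z(HR) - z(FAR)
z(0.95) = 1.6449
z(0.39) = -0.2793
d' = 1.6449 - -0.2793
= 1.92


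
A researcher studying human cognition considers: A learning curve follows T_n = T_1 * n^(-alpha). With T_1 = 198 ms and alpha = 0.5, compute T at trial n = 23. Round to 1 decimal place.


T_n = 198 * 23^(-0.5)
23^(-0.5) = 0.208514
T_n = 198 * 0.208514
= 41.3 ms


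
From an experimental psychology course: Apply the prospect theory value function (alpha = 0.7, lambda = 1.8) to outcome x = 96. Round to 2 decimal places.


Since x = 96 >= 0, use v(x) = x^0.7
96^0.7 = 24.4112
v(96) = 24.41


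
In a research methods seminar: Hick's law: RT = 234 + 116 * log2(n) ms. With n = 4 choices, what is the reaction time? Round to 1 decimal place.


RT = 234 + 116 * log2(4)
log2(4) = 2.0
RT = 234 + 116 * 2.0
= 234 + 232.0
= 466.0 ms


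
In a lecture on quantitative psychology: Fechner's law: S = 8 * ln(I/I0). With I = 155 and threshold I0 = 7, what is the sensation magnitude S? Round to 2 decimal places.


S = 8 * ln(155/7)
I/I0 = 22.142857
ln(22.142857) = 3.0975
S = 8 * 3.0975
= 24.78


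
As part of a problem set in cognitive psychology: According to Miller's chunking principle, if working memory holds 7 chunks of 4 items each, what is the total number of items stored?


Total items = chunks * items_per_chunk
= 7 * 4
= 28


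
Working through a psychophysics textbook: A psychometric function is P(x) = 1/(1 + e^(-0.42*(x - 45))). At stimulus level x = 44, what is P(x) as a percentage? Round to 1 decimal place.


P(x) = 1/(1 + e^(-0.42*(44 - 45)))
Exponent = -0.42 * -1 = 0.42
e^(0.42) = 1.521962
P = 1/(1 + 1.521962) = 0.396517
Percentage = 39.7


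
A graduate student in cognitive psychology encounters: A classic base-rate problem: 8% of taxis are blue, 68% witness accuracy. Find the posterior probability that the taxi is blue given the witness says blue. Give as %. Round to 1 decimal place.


P(blue | says blue) = P(says blue | blue)*P(blue) / [P(says blue | blue)*P(blue) + P(says blue | not blue)*P(not blue)]
Numerator = 0.68 * 0.08 = 0.0544
False identification = 0.32 * 0.92 = 0.2944
P = 0.0544 / (0.0544 + 0.2944)
= 0.0544 / 0.3488
As percentage = 15.6


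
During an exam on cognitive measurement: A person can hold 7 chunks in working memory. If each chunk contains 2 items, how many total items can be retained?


Total items = chunks * items_per_chunk
= 7 * 2
= 14


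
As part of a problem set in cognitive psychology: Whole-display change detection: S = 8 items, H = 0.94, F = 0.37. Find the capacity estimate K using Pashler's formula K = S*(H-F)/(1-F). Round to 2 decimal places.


K = S * (H - F) / (1 - F)
H - F = 0.57
1 - F = 0.63
K = 8 * 0.57 / 0.63
= 7.24


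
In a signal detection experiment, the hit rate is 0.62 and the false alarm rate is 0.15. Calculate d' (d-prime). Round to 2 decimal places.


d' = z(HR) - z(FAR)
z(0.62) = 0.3055
z(0.15) = -1.0364
d' = 0.3055 - -1.0364
= 1.34


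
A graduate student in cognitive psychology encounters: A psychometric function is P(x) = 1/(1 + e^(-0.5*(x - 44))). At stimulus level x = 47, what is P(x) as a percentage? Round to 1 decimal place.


P(x) = 1/(1 + e^(-0.5*(47 - 44)))
Exponent = -0.5 * 3 = -1.5
e^(-1.5) = 0.22313
P = 1/(1 + 0.22313) = 0.817575
Percentage = 81.8


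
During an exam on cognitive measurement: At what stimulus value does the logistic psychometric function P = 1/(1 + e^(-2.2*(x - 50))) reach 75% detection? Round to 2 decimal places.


At P = 0.75: 0.75 = 1/(1 + e^(-k*(x-x0)))
Solving: e^(-k*(x-x0)) = 1/3
x = x0 + ln(3)/k
ln(3) = 1.0986
x = 50 + 1.0986/2.2
= 50 + 0.4994
= 50.50


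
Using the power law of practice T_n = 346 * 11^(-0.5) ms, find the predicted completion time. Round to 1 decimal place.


T_n = 346 * 11^(-0.5)
11^(-0.5) = 0.301511
T_n = 346 * 0.301511
= 104.3 ms


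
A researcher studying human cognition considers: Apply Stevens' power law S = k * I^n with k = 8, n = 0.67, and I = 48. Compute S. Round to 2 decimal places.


S = 8 * 48^0.67
48^0.67 = 13.3792
S = 8 * 13.3792
= 107.03


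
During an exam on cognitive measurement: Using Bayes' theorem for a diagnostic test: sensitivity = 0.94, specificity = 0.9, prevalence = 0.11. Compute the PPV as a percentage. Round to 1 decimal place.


PPV = (sens * prev) / (sens * prev + (1-spec) * (1-prev))
Numerator = 0.94 * 0.11 = 0.1034
P(positive and no disease) = (1 - spec) * (1 - prev) = (1 - 0.9) * (1 - 0.11) = 0.089
Denominator = 0.1034 + 0.089 = 0.1924
PPV = 0.1034 / 0.1924 = 0.537422
As percentage = 53.7


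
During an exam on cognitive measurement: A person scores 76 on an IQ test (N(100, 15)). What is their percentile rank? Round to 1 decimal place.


z = (IQ - mean) / SD
z = (76 - 100) / 15 = -1.6
Percentile = Phi(-1.6) * 100
Phi(-1.6) = 0.054799
= 5.5


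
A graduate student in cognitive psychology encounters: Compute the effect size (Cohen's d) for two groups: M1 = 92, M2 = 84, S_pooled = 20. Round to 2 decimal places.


Cohen's d = (M1 - M2) / S_pooled
= (92 - 84) / 20
= 8 / 20
= 0.40
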